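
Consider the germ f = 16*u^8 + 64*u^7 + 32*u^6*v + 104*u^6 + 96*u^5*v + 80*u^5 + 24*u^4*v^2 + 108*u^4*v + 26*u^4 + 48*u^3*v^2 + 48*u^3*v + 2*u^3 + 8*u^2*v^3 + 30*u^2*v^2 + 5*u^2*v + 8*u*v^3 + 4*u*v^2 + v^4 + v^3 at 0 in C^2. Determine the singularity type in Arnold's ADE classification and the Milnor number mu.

Type D_{5}, Milnor number mu = 5.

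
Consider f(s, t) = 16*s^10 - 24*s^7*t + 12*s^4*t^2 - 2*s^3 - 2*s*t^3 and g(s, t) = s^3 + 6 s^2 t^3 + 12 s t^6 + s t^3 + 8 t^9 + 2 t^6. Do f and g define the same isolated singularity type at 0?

Yes.

The Hessian of f at 0 has rank 0. Corank 2; j^3 = -2*s^3 is a perfect cube, so E-series; the 4-jet and mu = 7 give E_7. The Hessian of g at 0 has rank 0. Corank 2; j^3 = s^3 is a perfect cube, so E-series; the 4-jet and mu = 7 give E_7. Both have type E_7, hence right-equivalent.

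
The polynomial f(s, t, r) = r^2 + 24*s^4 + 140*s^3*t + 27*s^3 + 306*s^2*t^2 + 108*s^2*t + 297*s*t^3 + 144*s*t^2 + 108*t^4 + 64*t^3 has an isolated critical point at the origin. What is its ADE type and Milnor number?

Type E_{7}, Milnor number mu = 7.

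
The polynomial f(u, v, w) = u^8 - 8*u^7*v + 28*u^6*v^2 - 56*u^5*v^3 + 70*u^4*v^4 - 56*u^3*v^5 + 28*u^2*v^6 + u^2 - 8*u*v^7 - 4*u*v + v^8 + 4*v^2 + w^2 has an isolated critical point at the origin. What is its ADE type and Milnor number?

The Hessian of f at 0 is [[2, -4, 0], [-4, 8, 0], [0, 0, 2]] with rank 2, so corank 1. A Groebner basis of the Jacobian ideal J(f) in C{u,v,w} is {v^7, u - 2*v, w}; counting standard monomials gives mu = 7. Corank 1: A-series; mu = 7 gives A_7.

Type A_7, Milnor number mu = 7.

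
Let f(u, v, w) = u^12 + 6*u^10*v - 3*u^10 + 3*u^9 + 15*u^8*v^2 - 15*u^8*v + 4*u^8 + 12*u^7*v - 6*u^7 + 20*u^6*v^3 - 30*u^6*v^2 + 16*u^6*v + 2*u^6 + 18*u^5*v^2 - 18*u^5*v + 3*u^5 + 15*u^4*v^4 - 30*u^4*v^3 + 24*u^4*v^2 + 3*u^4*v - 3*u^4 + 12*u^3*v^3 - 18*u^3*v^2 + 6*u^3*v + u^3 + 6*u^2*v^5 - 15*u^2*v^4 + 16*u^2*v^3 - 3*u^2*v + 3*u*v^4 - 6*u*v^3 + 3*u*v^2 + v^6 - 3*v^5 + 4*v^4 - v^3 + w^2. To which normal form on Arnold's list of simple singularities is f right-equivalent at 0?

E_{6}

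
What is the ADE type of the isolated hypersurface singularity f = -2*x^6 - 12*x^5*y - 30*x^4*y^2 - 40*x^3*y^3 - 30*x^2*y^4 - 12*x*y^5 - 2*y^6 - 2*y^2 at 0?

The Hessian of f at 0 has rank 1. Corank 1: A-series; mu = 5 gives A_5.

A_{5}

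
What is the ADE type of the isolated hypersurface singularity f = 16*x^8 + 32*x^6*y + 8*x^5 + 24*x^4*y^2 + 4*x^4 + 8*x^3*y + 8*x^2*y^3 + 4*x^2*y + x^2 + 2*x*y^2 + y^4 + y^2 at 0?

The Hessian of f at 0 has rank 2. Corank 0: nondegenerate Morse point, so A_1.

A_1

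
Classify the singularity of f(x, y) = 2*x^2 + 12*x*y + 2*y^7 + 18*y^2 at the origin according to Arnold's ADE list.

The Hessian of f at 0 has rank 1. Corank 1: A-series; mu = 6 gives A_6.

A6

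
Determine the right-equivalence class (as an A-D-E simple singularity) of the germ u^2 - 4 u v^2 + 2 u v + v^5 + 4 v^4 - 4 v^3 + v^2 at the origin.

A_4

The Hessian of f at 0 is [[2, 2], [2, 2]] with rank 1, so corank 1. A Groebner basis of the Jacobian ideal J(f) in C{u,v} is {u^2 + 2*u*v + u/2 + v/2, -u/2 + v^2 - v/2}; counting standard monomials gives mu = 4. Corank 1: A-series; mu = 4 gives A_4.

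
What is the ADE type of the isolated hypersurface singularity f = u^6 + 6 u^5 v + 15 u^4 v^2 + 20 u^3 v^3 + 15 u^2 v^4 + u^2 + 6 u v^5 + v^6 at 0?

The Hessian of f at 0 has rank 1. Corank 1: A-series; mu = 5 gives A_5.

A_{5}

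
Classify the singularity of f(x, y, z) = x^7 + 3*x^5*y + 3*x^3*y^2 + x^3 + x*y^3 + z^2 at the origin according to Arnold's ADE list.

The Hessian of f at 0 has rank 1. Corank 2; j^3 = x^3 is a perfect cube, so E-series; the 4-jet and mu = 7 give E_7.

E7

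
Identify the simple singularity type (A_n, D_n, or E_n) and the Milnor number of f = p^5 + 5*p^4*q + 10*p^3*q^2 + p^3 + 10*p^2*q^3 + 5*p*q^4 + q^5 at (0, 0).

The Hessian of f at 0 has rank 0. Corank 2; j^3 = p^3 is a perfect cube, so E-series; the 5-jet and mu = 8 give E_8.

Type E8, Milnor number mu = 8.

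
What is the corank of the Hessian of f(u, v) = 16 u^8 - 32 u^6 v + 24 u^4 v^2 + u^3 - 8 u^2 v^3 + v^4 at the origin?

Hessian at 0 has rank 0.

2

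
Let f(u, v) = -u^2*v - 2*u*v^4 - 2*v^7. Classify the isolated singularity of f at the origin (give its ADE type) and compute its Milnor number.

Type D8, Milnor number mu = 8.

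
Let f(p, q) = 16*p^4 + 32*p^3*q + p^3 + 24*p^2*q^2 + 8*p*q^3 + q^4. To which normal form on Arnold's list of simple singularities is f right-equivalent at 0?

E_{6}

The Hessian of f at 0 is [[0, 0], [0, 0]] with rank 0, so corank 2. A Groebner basis of the Jacobian ideal J(f) in C{p,q} is {q^4, p*q^2 + q^3/6, p^2}; counting standard monomials gives mu = 6. Corank 2; j^3 = p^3 is a perfect cube, so E-series; the 4-jet and mu = 6 give E_6.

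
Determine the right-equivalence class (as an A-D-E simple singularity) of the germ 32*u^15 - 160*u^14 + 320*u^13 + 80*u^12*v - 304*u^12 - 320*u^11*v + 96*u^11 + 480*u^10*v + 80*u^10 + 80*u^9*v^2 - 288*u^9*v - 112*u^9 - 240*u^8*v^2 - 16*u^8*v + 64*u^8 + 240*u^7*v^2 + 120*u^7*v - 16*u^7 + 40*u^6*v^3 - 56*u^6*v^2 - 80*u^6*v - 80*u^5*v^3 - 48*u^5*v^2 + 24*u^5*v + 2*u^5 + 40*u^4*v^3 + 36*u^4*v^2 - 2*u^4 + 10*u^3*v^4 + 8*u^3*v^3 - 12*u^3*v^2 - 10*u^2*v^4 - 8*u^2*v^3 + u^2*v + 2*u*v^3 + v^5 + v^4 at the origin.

D5

The Hessian of f at 0 has rank 0. Corank 2; j^3 = u^2*v has shape L^2 M (L != M), so D-series; mu = 5 gives D_5.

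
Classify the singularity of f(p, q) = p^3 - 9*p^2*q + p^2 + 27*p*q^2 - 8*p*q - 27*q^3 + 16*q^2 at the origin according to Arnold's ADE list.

A_{2}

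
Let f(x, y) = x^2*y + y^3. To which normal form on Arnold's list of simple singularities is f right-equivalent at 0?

D4

The Hessian of f at 0 is [[0, 0], [0, 0]] with rank 0, so corank 2. A Groebner basis of the Jacobian ideal J(f) in C{x,y} is {y^3, x^2 + 3*y^2, x*y}; counting standard monomials gives mu = 4. Corank 2; j^3 = y*(x^2 + y^2) splits into three distinct lines over C (the quadratic factor has nonzero discriminant), so D_4.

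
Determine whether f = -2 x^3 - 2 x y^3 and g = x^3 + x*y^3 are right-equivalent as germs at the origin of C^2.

Yes.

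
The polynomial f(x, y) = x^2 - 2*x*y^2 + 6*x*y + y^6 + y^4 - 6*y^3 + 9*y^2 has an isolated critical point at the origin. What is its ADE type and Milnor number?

The Hessian of f at 0 has rank 1. Corank 1: A-series; mu = 5 gives A_5.

Type A5, Milnor number mu = 5.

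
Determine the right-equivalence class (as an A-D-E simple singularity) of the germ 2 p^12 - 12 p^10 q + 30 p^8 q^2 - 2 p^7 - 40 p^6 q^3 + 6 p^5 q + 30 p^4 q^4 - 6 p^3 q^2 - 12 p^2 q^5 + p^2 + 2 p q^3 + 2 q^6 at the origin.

A5

The Hessian of f at 0 has rank 1. Corank 1: A-series; mu = 5 gives A_5.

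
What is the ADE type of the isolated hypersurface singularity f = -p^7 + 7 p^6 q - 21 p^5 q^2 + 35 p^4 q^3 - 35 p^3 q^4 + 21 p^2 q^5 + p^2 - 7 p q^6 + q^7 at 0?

A_6

The Hessian of f at 0 is [[2, 0], [0, 0]] with rank 1, so corank 1. A Groebner basis of the Jacobian ideal J(f) in C{p,q} is {q^6, p}; counting standard monomials gives mu = 6. Corank 1: A-series; mu = 6 gives A_6.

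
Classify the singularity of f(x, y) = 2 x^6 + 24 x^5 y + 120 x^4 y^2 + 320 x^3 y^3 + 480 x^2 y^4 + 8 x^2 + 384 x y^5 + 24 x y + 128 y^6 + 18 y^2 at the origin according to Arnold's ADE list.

The Hessian of f at 0 has rank 1. Corank 1: A-series; mu = 5 gives A_5.

A_{5}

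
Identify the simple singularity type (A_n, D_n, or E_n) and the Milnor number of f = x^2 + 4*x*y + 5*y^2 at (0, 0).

Type A1, Milnor number mu = 1.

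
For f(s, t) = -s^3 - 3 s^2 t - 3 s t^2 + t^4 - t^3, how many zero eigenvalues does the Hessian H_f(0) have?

2

The Hessian at 0 is [[0, 0], [0, 0]] of rank 0; hence corank 2.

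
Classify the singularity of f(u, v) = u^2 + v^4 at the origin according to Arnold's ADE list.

The Hessian of f at 0 has rank 1. Corank 1: A-series; mu = 3 gives A_3.

A_{3}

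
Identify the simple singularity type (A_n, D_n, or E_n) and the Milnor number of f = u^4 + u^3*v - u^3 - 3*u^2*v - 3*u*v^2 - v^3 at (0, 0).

The Hessian of f at 0 is [[0, 0], [0, 0]] with rank 0, so corank 2. A Groebner basis of the Jacobian ideal J(f) in C{u,v} is {3*u^2 + 6*u*v + v^4 + v^3 + 3*v^2, u^3 - 3*u^2 - 6*u*v - 3*v^2, u^2*v + 3*u^2 + 6*u*v + 3*v^2, -2*u^2 + u*v^2 - 4*u*v + v^3/3 - 2*v^2}; counting standard monomials gives mu = 7. Corank 2; j^3 = -(u + v)^3 is a perfect cube, so E-series; the 4-jet and mu = 7 give E_7.

Type E_{7}, Milnor number mu = 7.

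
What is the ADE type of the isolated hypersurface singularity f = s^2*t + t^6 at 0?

The Hessian of f at 0 has rank 0. Corank 2; j^3 = s^2*t has shape L^2 M (L != M), so D-series; mu = 7 gives D_7.

D_7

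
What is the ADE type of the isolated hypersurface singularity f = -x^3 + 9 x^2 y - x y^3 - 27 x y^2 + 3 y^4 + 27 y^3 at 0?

The Hessian of f at 0 has rank 0. Corank 2; j^3 = -(x - 3*y)^3 is a perfect cube, so E-series; the 4-jet and mu = 7 give E_7.

E_7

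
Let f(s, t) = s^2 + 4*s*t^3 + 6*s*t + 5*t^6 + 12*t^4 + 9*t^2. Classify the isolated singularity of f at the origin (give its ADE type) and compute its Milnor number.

Type A_{5}, Milnor number mu = 5.

The Hessian of f at 0 has rank 1. Corank 1: A-series; mu = 5 gives A_5.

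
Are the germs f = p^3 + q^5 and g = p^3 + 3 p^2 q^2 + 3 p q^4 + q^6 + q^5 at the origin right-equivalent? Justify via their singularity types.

The Hessian of f at 0 is [[0, 0], [0, 0]] with rank 0, so corank 2. A Groebner basis of the Jacobian ideal J(f) in C{p,q} is {q^4, p^2}; counting standard monomials gives mu = 8. Corank 2; j^3 = p^3 is a perfect cube, so E-series; the 5-jet and mu = 8 give E_8. The Hessian of g at 0 is [[0, 0], [0, 0]] with rank 0, so corank 2. A Groebner basis of the Jacobian ideal J(g) in C{p,q} is {q^4, p^3, p^2/2 + p*q^2}; counting standard monomials gives mu = 8. Corank 2; j^3 = p^3 is a perfect cube, so E-series; the 5-jet and mu = 8 give E_8. Both have type E_8, hence right-equivalent.

Yes.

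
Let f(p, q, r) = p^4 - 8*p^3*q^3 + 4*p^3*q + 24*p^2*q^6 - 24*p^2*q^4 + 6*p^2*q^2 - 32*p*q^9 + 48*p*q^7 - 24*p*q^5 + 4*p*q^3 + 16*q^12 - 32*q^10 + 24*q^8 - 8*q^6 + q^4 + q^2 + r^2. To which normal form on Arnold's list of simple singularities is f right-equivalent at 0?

A_{3}

The Hessian of f at 0 has rank 2. Corank 1: A-series; mu = 3 gives A_3.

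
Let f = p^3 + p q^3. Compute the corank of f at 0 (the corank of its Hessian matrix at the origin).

The Hessian at 0 is [[0, 0], [0, 0]] of rank 0; hence corank 2.

2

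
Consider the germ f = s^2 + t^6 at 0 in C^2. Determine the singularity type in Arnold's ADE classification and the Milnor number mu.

Type A_{5}, Milnor number mu = 5.

The Hessian of f at 0 has rank 1. Corank 1: A-series; mu = 5 gives A_5.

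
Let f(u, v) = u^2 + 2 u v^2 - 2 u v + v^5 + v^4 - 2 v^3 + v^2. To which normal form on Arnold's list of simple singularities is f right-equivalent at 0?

A4

The Hessian of f at 0 has rank 1. Corank 1: A-series; mu = 4 gives A_4.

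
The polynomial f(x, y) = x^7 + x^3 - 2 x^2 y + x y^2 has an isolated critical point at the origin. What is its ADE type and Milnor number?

Type D_{8}, Milnor number mu = 8.

The Hessian of f at 0 has rank 0. Corank 2; j^3 = x*(x - y)^2 has shape L^2 M (L != M), so D-series; mu = 8 gives D_8.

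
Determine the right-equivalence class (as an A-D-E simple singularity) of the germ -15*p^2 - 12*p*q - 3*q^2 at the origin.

A1

The Hessian of f at 0 has rank 2. Corank 0: nondegenerate Morse point, so A_1.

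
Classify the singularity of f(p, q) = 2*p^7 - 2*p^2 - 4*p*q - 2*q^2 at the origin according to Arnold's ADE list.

The Hessian of f at 0 has rank 1. Corank 1: A-series; mu = 6 gives A_6.

A6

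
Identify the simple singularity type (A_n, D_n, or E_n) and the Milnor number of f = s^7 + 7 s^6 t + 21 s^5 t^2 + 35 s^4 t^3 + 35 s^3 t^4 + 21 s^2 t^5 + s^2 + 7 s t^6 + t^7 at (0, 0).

The Hessian of f at 0 is [[2, 0], [0, 0]] with rank 1, so corank 1. A Groebner basis of the Jacobian ideal J(f) in C{s,t} is {t^6, s}; counting standard monomials gives mu = 6. Corank 1: A-series; mu = 6 gives A_6.

Type A_6, Milnor number mu = 6.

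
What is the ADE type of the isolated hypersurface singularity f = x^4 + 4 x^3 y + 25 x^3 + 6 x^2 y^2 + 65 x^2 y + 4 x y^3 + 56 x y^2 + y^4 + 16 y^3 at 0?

The Hessian of f at 0 has rank 0. Corank 2; j^3 = (x + y)*(5*x + 4*y)^2 has shape L^2 M (L != M), so D-series; mu = 5 gives D_5.

D5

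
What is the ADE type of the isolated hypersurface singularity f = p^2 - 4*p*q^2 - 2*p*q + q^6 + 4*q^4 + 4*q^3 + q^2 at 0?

A_5

The Hessian of f at 0 is [[2, -2], [-2, 2]] with rank 1, so corank 1. A Groebner basis of the Jacobian ideal J(f) in C{p,q} is {p^3 - 3*p^2/2 + 5*p*q/2 - p/2 + q/2, p^2*q - p^2 + 3*p*q/2 - p/4 + q/4, -p/2 + q^2 + q/2}; counting standard monomials gives mu = 5. Corank 1: A-series; mu = 5 gives A_5.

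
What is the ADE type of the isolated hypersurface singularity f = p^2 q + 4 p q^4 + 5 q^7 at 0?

D_{8}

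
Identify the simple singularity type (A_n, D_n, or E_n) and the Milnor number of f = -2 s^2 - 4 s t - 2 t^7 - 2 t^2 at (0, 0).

Type A_{6}, Milnor number mu = 6.

The Hessian of f at 0 is [[-4, -4], [-4, -4]] with rank 1, so corank 1. A Groebner basis of the Jacobian ideal J(f) in C{s,t} is {t^6, s + t}; counting standard monomials gives mu = 6. Corank 1: A-series; mu = 6 gives A_6.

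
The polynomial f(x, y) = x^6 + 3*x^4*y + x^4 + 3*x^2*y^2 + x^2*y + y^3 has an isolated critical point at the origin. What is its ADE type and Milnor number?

The Hessian of f at 0 has rank 0. Corank 2; j^3 = y*(x^2 + y^2) splits into three distinct lines over C (the quadratic factor has nonzero discriminant), so D_4.

Type D4, Milnor number mu = 4.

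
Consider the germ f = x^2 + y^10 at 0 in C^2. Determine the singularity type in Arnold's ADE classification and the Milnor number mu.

Type A9, Milnor number mu = 9.

The Hessian of f at 0 has rank 1. Corank 1: A-series; mu = 9 gives A_9.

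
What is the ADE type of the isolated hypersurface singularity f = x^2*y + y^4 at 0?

The Hessian of f at 0 has rank 0. Corank 2; j^3 = x^2*y has shape L^2 M (L != M), so D-series; mu = 5 gives D_5.

D_{5}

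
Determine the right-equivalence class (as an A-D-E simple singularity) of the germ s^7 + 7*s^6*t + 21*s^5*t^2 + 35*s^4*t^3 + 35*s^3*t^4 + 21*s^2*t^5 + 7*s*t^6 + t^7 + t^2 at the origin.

A_{6}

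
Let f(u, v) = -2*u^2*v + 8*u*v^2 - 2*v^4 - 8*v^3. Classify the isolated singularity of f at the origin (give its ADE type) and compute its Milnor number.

Type D5, Milnor number mu = 5.

The Hessian of f at 0 has rank 0. Corank 2; j^3 = -2*v*(u - 2*v)^2 has shape L^2 M (L != M), so D-series; mu = 5 gives D_5.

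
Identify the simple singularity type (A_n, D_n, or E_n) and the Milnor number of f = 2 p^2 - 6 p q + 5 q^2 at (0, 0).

The Hessian of f at 0 has rank 2. Corank 0: nondegenerate Morse point, so A_1.

Type A1, Milnor number mu = 1.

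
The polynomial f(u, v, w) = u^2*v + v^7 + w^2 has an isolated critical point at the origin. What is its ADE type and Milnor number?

Type D8, Milnor number mu = 8.

The Hessian of f at 0 has rank 1. Corank 2; j^3 = u^2*v has shape L^2 M (L != M), so D-series; mu = 8 gives D_8.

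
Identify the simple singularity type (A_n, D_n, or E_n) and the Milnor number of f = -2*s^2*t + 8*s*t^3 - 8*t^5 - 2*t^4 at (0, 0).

The Hessian of f at 0 is [[0, 0], [0, 0]] with rank 0, so corank 2. A Groebner basis of the Jacobian ideal J(f) in C{s,t} is {s*t^2, -s*t/2 + t^3, s^2 + 2*s*t}; counting standard monomials gives mu = 5. Corank 2; j^3 = -2*s^2*t has shape L^2 M (L != M), so D-series; mu = 5 gives D_5.

Type D_5, Milnor number mu = 5.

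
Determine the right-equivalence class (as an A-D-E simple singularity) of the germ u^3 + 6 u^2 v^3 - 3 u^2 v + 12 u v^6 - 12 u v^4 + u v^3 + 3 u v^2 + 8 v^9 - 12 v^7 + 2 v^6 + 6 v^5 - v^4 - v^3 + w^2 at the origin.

E_7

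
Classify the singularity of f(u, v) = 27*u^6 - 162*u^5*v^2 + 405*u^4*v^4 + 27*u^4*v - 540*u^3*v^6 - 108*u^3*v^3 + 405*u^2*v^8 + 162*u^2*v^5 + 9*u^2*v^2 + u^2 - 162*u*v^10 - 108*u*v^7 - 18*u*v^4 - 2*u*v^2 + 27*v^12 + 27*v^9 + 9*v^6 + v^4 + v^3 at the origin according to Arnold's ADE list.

The Hessian of f at 0 has rank 1. Corank 1: A-series; mu = 2 gives A_2.

A_2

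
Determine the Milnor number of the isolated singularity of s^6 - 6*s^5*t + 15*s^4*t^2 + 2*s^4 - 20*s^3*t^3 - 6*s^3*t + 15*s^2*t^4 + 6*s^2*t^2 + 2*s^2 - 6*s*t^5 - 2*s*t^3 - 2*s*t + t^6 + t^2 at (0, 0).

The Hessian of f at 0 is [[4, -2], [-2, 2]] with rank 2, so corank 0. A Groebner basis of the Jacobian ideal J(f) in C{s,t} is {s, t}; counting standard monomials gives mu = 1. Corank 0: nondegenerate Morse point, so A_1.

1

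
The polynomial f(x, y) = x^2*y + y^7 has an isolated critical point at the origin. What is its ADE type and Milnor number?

The Hessian of f at 0 has rank 0. Corank 2; j^3 = x^2*y has shape L^2 M (L != M), so D-series; mu = 8 gives D_8.

Type D8, Milnor number mu = 8.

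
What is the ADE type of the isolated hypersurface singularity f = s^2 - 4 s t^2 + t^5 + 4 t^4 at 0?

A_4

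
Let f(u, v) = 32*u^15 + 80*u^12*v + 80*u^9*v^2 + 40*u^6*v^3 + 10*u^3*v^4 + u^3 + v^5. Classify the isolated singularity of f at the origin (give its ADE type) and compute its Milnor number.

Type E8, Milnor number mu = 8.

The Hessian of f at 0 is [[0, 0], [0, 0]] with rank 0, so corank 2. A Groebner basis of the Jacobian ideal J(f) in C{u,v} is {v^4, u^2}; counting standard monomials gives mu = 8. Corank 2; j^3 = u^3 is a perfect cube, so E-series; the 5-jet and mu = 8 give E_8.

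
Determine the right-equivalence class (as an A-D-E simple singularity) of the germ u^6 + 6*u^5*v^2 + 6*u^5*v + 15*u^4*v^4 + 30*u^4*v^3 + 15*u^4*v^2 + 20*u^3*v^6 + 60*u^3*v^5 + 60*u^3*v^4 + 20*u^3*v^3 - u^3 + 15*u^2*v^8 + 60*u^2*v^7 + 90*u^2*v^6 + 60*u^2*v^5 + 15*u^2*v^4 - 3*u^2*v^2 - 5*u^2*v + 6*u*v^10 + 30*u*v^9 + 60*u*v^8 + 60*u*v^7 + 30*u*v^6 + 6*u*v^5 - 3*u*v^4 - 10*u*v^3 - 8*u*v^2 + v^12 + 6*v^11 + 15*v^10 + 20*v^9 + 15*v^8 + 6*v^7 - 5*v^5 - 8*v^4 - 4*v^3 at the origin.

D_{7}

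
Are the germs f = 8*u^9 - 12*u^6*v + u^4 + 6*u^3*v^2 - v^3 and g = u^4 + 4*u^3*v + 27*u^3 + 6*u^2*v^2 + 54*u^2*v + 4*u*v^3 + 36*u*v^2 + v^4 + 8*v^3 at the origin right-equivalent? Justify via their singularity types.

Yes.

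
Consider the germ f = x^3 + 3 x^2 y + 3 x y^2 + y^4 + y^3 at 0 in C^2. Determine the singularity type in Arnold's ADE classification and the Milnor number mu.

Type E_6, Milnor number mu = 6.

The Hessian of f at 0 is [[0, 0], [0, 0]] with rank 0, so corank 2. A Groebner basis of the Jacobian ideal J(f) in C{x,y} is {y^3, x^2 + 2*x*y + y^2}; counting standard monomials gives mu = 6. Corank 2; j^3 = (x + y)^3 is a perfect cube, so E-series; the 4-jet and mu = 6 give E_6.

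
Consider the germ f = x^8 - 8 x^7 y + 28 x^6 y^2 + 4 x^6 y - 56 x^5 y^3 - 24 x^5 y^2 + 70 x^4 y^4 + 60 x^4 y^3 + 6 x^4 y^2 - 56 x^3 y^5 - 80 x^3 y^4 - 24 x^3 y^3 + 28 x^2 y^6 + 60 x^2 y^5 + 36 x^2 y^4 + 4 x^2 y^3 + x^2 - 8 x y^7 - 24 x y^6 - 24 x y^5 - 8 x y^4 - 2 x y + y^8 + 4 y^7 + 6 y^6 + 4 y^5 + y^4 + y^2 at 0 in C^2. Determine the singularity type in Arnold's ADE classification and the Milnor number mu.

Type A_3, Milnor number mu = 3.

The Hessian of f at 0 has rank 1. Corank 1: A-series; mu = 3 gives A_3.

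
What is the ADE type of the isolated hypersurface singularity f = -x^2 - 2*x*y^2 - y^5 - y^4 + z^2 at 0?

The Hessian of f at 0 is [[-2, 0, 0], [0, 0, 0], [0, 0, 2]] with rank 2, so corank 1. A Groebner basis of the Jacobian ideal J(f) in C{x,y,z} is {x^2, x + y^2, z}; counting standard monomials gives mu = 4. Corank 1: A-series; mu = 4 gives A_4.

A4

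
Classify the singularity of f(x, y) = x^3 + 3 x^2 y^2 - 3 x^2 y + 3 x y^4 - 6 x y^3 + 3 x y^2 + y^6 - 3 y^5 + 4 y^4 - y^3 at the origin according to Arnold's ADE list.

The Hessian of f at 0 is [[0, 0], [0, 0]] with rank 0, so corank 2. A Groebner basis of the Jacobian ideal J(f) in C{x,y} is {x^3 + 3*x^2/2 - 3*x*y + 3*y^2/2, x^2*y + x^2 - 2*x*y + y^2, x^2/2 + x*y^2 - x*y + y^2/2, y^3}; counting standard monomials gives mu = 6. Corank 2; j^3 = (x - y)^3 is a perfect cube, so E-series; the 4-jet and mu = 6 give E_6.

E6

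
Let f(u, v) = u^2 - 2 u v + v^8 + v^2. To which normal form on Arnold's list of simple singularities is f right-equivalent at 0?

A_{7}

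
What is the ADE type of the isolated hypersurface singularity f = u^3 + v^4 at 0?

E_{6}

The Hessian of f at 0 is [[0, 0], [0, 0]] with rank 0, so corank 2. A Groebner basis of the Jacobian ideal J(f) in C{u,v} is {v^3, u^2}; counting standard monomials gives mu = 6. Corank 2; j^3 = u^3 is a perfect cube, so E-series; the 4-jet and mu = 6 give E_6.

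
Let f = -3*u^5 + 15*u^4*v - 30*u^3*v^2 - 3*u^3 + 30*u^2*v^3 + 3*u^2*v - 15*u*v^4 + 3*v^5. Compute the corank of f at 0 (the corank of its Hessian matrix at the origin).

The Hessian at 0 is [[0, 0], [0, 0]] of rank 0; hence corank 2.

2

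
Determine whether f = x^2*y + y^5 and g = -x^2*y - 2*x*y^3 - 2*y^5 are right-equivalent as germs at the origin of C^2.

The Hessian of f at 0 has rank 0. Corank 2; j^3 = x^2*y has shape L^2 M (L != M), so D-series; mu = 6 gives D_6. The Hessian of g at 0 has rank 0. Corank 2; j^3 = -x^2*y has shape L^2 M (L != M), so D-series; mu = 6 gives D_6. Both have type D_6, hence right-equivalent.

Yes.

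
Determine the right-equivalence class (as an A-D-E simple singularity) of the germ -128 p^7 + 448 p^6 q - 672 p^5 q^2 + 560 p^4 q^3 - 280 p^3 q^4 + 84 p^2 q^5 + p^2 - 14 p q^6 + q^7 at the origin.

A_{6}

The Hessian of f at 0 is [[2, 0], [0, 0]] with rank 1, so corank 1. A Groebner basis of the Jacobian ideal J(f) in C{p,q} is {q^6, p}; counting standard monomials gives mu = 6. Corank 1: A-series; mu = 6 gives A_6.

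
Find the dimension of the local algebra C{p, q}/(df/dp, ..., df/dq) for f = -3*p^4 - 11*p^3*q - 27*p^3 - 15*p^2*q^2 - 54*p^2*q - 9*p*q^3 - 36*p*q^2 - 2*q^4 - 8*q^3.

7

The Hessian of f at 0 has rank 0. Corank 2; j^3 = -(3*p + 2*q)^3 is a perfect cube, so E-series; the 4-jet and mu = 7 give E_7.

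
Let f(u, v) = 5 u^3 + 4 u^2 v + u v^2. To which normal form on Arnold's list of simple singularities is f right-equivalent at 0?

D4

The Hessian of f at 0 has rank 0. Corank 2; j^3 = u*(5*u^2 + 4*u*v + v^2) splits into three distinct lines over C (the quadratic factor has nonzero discriminant), so D_4.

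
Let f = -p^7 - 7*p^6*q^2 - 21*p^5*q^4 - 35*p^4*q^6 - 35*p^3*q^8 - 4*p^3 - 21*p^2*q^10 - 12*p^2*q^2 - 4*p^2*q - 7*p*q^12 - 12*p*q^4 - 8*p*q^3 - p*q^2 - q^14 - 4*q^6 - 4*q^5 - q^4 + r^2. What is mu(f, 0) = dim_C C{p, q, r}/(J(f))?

8

The Hessian of f at 0 has rank 1. Corank 2; j^3 = -p*(2*p + q)^2 has shape L^2 M (L != M), so D-series; mu = 8 gives D_8.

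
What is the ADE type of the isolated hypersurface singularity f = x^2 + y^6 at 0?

The Hessian of f at 0 has rank 1. Corank 1: A-series; mu = 5 gives A_5.

A5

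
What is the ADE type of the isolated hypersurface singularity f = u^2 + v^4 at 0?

The Hessian of f at 0 is [[2, 0], [0, 0]] with rank 1, so corank 1. A Groebner basis of the Jacobian ideal J(f) in C{u,v} is {v^3, u}; counting standard monomials gives mu = 3. Corank 1: A-series; mu = 3 gives A_3.

A3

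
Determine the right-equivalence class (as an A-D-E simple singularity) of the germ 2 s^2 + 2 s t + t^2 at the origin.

The Hessian of f at 0 has rank 2. Corank 0: nondegenerate Morse point, so A_1.

A_{1}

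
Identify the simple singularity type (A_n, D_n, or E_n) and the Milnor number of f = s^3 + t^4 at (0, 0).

Type E_6, Milnor number mu = 6.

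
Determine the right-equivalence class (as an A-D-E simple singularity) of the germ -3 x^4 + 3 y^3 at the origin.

The Hessian of f at 0 has rank 0. Corank 2; j^3 = 3*y^3 is a perfect cube, so E-series; the 4-jet and mu = 6 give E_6.

E6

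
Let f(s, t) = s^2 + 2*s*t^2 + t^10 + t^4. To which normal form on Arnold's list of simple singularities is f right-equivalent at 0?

The Hessian of f at 0 is [[2, 0], [0, 0]] with rank 1, so corank 1. A Groebner basis of the Jacobian ideal J(f) in C{s,t} is {s^5, s^4*t, s + t^2}; counting standard monomials gives mu = 9. Corank 1: A-series; mu = 9 gives A_9.

A_{9}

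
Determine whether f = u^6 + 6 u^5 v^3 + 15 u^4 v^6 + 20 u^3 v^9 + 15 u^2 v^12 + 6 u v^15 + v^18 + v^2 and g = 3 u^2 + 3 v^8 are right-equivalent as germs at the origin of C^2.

No.

The Hessian of f at 0 is [[0, 0], [0, 2]] with rank 1, so corank 1. A Groebner basis of the Jacobian ideal J(f) in C{u,v} is {u^5, v}; counting standard monomials gives mu = 5. Corank 1: A-series; mu = 5 gives A_5. The Hessian of g at 0 is [[6, 0], [0, 0]] with rank 1, so corank 1. A Groebner basis of the Jacobian ideal J(g) in C{u,v} is {v^7, u}; counting standard monomials gives mu = 7. Corank 1: A-series; mu = 7 gives A_7. f is A_5 but g is A_7, hence not right-equivalent.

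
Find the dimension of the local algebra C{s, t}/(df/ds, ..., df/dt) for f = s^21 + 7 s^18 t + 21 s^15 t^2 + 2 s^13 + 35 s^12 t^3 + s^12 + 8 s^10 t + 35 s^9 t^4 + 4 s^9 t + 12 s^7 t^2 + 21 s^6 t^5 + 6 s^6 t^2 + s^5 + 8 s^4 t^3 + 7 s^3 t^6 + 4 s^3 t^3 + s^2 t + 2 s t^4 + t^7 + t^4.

5

The Hessian of f at 0 has rank 0. Corank 2; j^3 = s^2*t has shape L^2 M (L != M), so D-series; mu = 5 gives D_5.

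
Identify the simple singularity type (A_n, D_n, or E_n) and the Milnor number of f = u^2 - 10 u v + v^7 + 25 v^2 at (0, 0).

Type A6, Milnor number mu = 6.

The Hessian of f at 0 is [[2, -10], [-10, 50]] with rank 1, so corank 1. A Groebner basis of the Jacobian ideal J(f) in C{u,v} is {v^6, u - 5*v}; counting standard monomials gives mu = 6. Corank 1: A-series; mu = 6 gives A_6.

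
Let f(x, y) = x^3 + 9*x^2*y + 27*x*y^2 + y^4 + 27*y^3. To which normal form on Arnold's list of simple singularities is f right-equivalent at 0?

E6

The Hessian of f at 0 is [[0, 0], [0, 0]] with rank 0, so corank 2. A Groebner basis of the Jacobian ideal J(f) in C{x,y} is {y^3, x^2 + 6*x*y + 9*y^2}; counting standard monomials gives mu = 6. Corank 2; j^3 = (x + 3*y)^3 is a perfect cube, so E-series; the 4-jet and mu = 6 give E_6.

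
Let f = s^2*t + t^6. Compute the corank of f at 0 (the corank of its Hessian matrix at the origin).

2

Hessian at 0 has rank 0.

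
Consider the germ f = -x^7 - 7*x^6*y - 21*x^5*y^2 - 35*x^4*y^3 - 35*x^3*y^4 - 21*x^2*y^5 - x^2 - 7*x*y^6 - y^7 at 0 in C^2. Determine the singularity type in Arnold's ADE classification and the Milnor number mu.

The Hessian of f at 0 has rank 1. Corank 1: A-series; mu = 6 gives A_6.

Type A_6, Milnor number mu = 6.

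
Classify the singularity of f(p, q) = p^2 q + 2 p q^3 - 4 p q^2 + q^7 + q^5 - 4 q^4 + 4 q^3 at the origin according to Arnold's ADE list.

The Hessian of f at 0 has rank 0. Corank 2; j^3 = q*(p - 2*q)^2 has shape L^2 M (L != M), so D-series; mu = 8 gives D_8.

D8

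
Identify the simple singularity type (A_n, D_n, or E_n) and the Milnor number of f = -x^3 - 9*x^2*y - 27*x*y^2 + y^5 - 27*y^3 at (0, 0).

Type E8, Milnor number mu = 8.

The Hessian of f at 0 has rank 0. Corank 2; j^3 = -(x + 3*y)^3 is a perfect cube, so E-series; the 5-jet and mu = 8 give E_8.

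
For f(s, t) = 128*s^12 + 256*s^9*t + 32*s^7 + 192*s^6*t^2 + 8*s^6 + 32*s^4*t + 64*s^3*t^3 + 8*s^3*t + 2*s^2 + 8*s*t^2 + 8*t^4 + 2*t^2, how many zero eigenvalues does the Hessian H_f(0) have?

The Hessian at 0 is [[4, 0], [0, 4]] of rank 2; hence corank 0.

0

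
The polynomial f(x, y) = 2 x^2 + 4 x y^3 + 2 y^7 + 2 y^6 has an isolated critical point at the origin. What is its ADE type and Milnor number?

Type A6, Milnor number mu = 6.

The Hessian of f at 0 has rank 1. Corank 1: A-series; mu = 6 gives A_6.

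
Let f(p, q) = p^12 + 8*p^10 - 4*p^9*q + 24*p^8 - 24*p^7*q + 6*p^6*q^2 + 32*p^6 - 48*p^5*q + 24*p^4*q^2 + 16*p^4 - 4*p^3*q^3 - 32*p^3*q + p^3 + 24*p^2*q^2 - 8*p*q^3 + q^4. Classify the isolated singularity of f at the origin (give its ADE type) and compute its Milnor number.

Type E_6, Milnor number mu = 6.

The Hessian of f at 0 has rank 0. Corank 2; j^3 = p^3 is a perfect cube, so E-series; the 4-jet and mu = 6 give E_6.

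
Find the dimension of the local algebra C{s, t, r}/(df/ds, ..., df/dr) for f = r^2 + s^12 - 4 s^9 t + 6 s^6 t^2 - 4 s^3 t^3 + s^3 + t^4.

6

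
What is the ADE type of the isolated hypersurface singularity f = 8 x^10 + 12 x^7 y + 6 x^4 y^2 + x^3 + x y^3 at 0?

E7

The Hessian of f at 0 is [[0, 0], [0, 0]] with rank 0, so corank 2. A Groebner basis of the Jacobian ideal J(f) in C{x,y} is {x^3, x*y^2, 3*x^2 + y^3}; counting standard monomials gives mu = 7. Corank 2; j^3 = x^3 is a perfect cube, so E-series; the 4-jet and mu = 7 give E_7.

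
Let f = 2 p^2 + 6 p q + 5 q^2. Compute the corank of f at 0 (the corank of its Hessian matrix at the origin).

The Hessian at 0 is [[4, 6], [6, 10]] of rank 2; hence corank 0.

0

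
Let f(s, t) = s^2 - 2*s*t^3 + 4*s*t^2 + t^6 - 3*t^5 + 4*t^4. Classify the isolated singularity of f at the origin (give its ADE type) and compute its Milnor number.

The Hessian of f at 0 has rank 1. Corank 1: A-series; mu = 4 gives A_4.

Type A_4, Milnor number mu = 4.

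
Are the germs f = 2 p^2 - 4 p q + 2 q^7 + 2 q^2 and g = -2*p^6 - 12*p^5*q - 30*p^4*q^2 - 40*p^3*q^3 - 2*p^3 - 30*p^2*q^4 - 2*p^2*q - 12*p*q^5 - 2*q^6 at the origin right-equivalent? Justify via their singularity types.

The Hessian of f at 0 is [[4, -4], [-4, 4]] with rank 1, so corank 1. A Groebner basis of the Jacobian ideal J(f) in C{p,q} is {q^6, p - q}; counting standard monomials gives mu = 6. Corank 1: A-series; mu = 6 gives A_6. The Hessian of g at 0 is [[0, 0], [0, 0]] with rank 0, so corank 2. A Groebner basis of the Jacobian ideal J(g) in C{p,q} is {-p*q/6 + q^5, p*q^2, p^2 + p*q}; counting standard monomials gives mu = 7. Corank 2; j^3 = -2*p^2*(p + q) has shape L^2 M (L != M), so D-series; mu = 7 gives D_7. f is A_6 but g is D_7, hence not right-equivalent.

No.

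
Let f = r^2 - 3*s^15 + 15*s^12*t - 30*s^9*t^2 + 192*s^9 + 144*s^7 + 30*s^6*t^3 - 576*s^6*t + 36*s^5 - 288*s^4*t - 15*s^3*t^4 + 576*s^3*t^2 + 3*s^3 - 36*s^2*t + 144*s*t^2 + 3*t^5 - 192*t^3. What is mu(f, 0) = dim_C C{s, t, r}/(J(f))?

8

The Hessian of f at 0 has rank 1. Corank 2; j^3 = 3*(s - 4*t)^3 is a perfect cube, so E-series; the 5-jet and mu = 8 give E_8.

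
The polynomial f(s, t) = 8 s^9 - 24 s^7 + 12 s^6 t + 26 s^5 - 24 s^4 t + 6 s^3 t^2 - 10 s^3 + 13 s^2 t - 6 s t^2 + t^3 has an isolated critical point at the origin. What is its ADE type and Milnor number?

The Hessian of f at 0 has rank 0. Corank 2; j^3 = -(2*s - t)*(5*s^2 - 4*s*t + t^2) splits into three distinct lines over C (the quadratic factor has nonzero discriminant), so D_4.

Type D_{4}, Milnor number mu = 4.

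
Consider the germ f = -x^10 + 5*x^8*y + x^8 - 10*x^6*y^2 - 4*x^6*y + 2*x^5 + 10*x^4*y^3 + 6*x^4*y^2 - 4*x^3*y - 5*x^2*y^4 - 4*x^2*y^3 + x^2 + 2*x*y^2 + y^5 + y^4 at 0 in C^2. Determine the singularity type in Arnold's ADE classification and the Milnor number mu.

Type A_{4}, Milnor number mu = 4.

The Hessian of f at 0 has rank 1. Corank 1: A-series; mu = 4 gives A_4.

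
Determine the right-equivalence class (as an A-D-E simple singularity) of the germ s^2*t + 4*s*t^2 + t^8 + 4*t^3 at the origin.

D_{9}

The Hessian of f at 0 has rank 0. Corank 2; j^3 = t*(s + 2*t)^2 has shape L^2 M (L != M), so D-series; mu = 9 gives D_9.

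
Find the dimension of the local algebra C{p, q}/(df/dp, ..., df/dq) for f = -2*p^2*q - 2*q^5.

6

The Hessian of f at 0 has rank 0. Corank 2; j^3 = -2*p^2*q has shape L^2 M (L != M), so D-series; mu = 6 gives D_6.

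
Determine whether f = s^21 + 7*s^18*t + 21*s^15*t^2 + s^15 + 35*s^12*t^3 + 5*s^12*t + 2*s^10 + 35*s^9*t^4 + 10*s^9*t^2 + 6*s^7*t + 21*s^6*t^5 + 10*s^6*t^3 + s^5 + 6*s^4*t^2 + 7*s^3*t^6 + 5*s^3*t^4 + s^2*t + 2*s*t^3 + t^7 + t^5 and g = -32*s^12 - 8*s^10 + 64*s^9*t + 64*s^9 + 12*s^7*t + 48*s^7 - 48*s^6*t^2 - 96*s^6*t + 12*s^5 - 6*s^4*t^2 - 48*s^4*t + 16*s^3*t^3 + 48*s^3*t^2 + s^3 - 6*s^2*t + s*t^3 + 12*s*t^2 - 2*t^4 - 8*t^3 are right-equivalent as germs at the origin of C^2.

The Hessian of f at 0 has rank 0. Corank 2; j^3 = s^2*t has shape L^2 M (L != M), so D-series; mu = 8 gives D_8. The Hessian of g at 0 has rank 0. Corank 2; j^3 = (s - 2*t)^3 is a perfect cube, so E-series; the 4-jet and mu = 7 give E_7. f is D_8 but g is E_7, hence not right-equivalent.

No.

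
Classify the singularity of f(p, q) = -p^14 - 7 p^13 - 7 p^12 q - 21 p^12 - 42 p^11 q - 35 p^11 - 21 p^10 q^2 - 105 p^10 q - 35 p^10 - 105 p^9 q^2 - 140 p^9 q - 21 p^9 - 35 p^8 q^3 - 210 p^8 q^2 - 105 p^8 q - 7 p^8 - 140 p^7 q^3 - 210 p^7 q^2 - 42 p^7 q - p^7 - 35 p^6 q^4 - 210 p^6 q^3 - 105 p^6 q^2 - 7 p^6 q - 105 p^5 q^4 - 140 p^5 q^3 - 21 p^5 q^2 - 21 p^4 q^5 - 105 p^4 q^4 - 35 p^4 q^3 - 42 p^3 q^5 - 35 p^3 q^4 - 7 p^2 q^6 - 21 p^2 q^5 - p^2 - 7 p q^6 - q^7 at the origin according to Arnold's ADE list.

The Hessian of f at 0 has rank 1. Corank 1: A-series; mu = 6 gives A_6.

A_{6}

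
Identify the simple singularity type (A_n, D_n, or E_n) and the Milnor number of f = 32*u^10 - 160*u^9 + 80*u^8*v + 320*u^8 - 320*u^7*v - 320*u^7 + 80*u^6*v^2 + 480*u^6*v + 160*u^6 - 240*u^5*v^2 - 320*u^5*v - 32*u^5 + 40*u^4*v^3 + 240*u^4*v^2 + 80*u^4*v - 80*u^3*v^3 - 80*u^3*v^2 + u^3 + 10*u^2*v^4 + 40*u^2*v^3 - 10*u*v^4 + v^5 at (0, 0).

Type E_{8}, Milnor number mu = 8.

The Hessian of f at 0 has rank 0. Corank 2; j^3 = u^3 is a perfect cube, so E-series; the 5-jet and mu = 8 give E_8.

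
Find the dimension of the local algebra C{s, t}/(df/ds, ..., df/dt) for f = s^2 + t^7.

6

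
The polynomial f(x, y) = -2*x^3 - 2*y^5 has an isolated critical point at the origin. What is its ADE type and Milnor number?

Type E_8, Milnor number mu = 8.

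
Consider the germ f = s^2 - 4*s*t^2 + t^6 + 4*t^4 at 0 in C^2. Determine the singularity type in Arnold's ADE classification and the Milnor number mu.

The Hessian of f at 0 has rank 1. Corank 1: A-series; mu = 5 gives A_5.

Type A_{5}, Milnor number mu = 5.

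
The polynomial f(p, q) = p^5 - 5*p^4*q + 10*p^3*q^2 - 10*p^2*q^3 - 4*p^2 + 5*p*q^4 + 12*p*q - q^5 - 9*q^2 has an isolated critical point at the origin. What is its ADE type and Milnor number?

Type A_{4}, Milnor number mu = 4.

The Hessian of f at 0 has rank 1. Corank 1: A-series; mu = 4 gives A_4.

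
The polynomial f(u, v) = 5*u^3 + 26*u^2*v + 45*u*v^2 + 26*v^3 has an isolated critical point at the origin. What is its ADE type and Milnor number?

The Hessian of f at 0 is [[0, 0], [0, 0]] with rank 0, so corank 2. A Groebner basis of the Jacobian ideal J(f) in C{u,v} is {v^3, u^2 + 3*v^2, u*v}; counting standard monomials gives mu = 4. Corank 2; j^3 = (u + 2*v)*(5*u^2 + 16*u*v + 13*v^2) splits into three distinct lines over C (the quadratic factor has nonzero discriminant), so D_4.

Type D4, Milnor number mu = 4.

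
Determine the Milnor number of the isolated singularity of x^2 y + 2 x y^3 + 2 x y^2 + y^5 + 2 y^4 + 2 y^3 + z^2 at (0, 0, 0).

4

The Hessian of f at 0 is [[0, 0, 0], [0, 0, 0], [0, 0, 2]] with rank 1, so corank 2. A Groebner basis of the Jacobian ideal J(f) in C{x,y,z} is {y^3, x^2 + 2*y^2, x*y + y^2, z}; counting standard monomials gives mu = 4. Corank 2; j^3 = y*(x^2 + 2*x*y + 2*y^2) splits into three distinct lines over C (the quadratic factor has nonzero discriminant), so D_4.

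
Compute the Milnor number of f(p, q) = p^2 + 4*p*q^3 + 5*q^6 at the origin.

5

The Hessian of f at 0 has rank 1. Corank 1: A-series; mu = 5 gives A_5.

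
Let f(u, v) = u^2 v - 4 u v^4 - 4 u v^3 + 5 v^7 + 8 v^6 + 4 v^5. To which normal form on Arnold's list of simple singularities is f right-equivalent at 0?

D8

The Hessian of f at 0 has rank 0. Corank 2; j^3 = u^2*v has shape L^2 M (L != M), so D-series; mu = 8 gives D_8.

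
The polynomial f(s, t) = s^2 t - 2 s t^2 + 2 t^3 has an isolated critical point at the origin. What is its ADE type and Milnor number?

Type D4, Milnor number mu = 4.

The Hessian of f at 0 has rank 0. Corank 2; j^3 = t*(s^2 - 2*s*t + 2*t^2) splits into three distinct lines over C (the quadratic factor has nonzero discriminant), so D_4.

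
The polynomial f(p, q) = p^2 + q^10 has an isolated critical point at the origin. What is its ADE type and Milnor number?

The Hessian of f at 0 is [[2, 0], [0, 0]] with rank 1, so corank 1. A Groebner basis of the Jacobian ideal J(f) in C{p,q} is {q^9, p}; counting standard monomials gives mu = 9. Corank 1: A-series; mu = 9 gives A_9.

Type A9, Milnor number mu = 9.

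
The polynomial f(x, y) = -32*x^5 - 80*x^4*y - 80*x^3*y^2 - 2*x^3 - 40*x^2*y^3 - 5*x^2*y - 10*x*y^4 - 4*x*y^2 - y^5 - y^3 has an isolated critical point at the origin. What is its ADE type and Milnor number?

Type D_{6}, Milnor number mu = 6.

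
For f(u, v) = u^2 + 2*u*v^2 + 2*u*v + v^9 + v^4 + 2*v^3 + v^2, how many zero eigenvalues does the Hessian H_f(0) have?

1

Hessian at 0 has rank 1.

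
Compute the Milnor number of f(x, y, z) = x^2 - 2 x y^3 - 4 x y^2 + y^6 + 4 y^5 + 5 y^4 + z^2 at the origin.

The Hessian of f at 0 has rank 2. Corank 1: A-series; mu = 3 gives A_3.

3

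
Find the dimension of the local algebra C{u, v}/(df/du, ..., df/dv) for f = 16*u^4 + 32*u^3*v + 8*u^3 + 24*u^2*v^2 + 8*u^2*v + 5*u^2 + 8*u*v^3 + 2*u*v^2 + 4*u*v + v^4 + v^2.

The Hessian of f at 0 is [[10, 4], [4, 2]] with rank 2, so corank 0. A Groebner basis of the Jacobian ideal J(f) in C{u,v} is {u, v}; counting standard monomials gives mu = 1. Corank 0: nondegenerate Morse point, so A_1.

1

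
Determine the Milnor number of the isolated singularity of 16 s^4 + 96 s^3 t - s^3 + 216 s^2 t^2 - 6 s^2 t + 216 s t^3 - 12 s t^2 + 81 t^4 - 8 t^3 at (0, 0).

6

The Hessian of f at 0 has rank 0. Corank 2; j^3 = -(s + 2*t)^3 is a perfect cube, so E-series; the 4-jet and mu = 6 give E_6.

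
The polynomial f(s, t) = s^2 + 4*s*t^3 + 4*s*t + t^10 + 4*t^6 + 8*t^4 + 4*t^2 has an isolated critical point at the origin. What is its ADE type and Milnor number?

Type A9, Milnor number mu = 9.

The Hessian of f at 0 has rank 1. Corank 1: A-series; mu = 9 gives A_9.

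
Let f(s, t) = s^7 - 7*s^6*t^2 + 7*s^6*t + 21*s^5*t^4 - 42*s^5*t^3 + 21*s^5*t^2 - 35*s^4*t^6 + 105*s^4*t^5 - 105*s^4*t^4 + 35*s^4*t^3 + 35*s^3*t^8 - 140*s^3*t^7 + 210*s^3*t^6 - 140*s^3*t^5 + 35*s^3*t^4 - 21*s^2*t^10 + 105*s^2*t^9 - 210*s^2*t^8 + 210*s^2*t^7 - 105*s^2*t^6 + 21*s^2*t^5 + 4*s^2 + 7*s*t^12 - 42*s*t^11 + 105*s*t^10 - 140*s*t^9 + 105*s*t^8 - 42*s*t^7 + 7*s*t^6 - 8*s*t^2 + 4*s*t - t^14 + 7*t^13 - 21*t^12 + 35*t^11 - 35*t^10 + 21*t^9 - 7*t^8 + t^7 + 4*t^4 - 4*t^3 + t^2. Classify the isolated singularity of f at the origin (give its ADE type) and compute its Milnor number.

The Hessian of f at 0 is [[8, 4], [4, 2]] with rank 1, so corank 1. A Groebner basis of the Jacobian ideal J(f) in C{s,t} is {s^3 + 3*s^2*t/2 + 3*s^2/4 + s*t/2 + s/16 + t/32, -s + t^2 - t/2}; counting standard monomials gives mu = 6. Corank 1: A-series; mu = 6 gives A_6.

Type A_6, Milnor number mu = 6.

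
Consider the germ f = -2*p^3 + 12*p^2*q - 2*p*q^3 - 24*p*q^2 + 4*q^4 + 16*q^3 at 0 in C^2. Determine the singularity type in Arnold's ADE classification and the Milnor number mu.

The Hessian of f at 0 has rank 0. Corank 2; j^3 = -2*(p - 2*q)^3 is a perfect cube, so E-series; the 4-jet and mu = 7 give E_7.

Type E7, Milnor number mu = 7.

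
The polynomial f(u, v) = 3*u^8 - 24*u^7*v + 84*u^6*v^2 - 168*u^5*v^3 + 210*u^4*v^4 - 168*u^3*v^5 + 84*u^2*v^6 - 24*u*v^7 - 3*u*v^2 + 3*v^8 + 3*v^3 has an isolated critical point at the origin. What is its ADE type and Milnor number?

The Hessian of f at 0 is [[0, 0], [0, 0]] with rank 0, so corank 2. A Groebner basis of the Jacobian ideal J(f) in C{u,v} is {u^7 - v^2/8, v^3, u*v - v^2}; counting standard monomials gives mu = 9. Corank 2; j^3 = -3*v^2*(u - v) has shape L^2 M (L != M), so D-series; mu = 9 gives D_9.

Type D_9, Milnor number mu = 9.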